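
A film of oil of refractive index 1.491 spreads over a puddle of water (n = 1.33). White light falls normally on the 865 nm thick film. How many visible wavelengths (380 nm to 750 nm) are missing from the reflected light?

3

Ray reflecting at the top interface goes from n = 1.0 toward n = 1.491: a half-wave phase shift.
At the lower boundary (n = 1.491 to n = 1.33) the reflected ray undergoes no phase shift.
Exactly one π shift → a net half-wave offset.
For dark reflection here: 2 n t = m λ.
λ = 2 n t / m = 2579 / m nm.
m=3: 860 nm (IR); m=4: 645 nm (visible); m=5: 516 nm (visible); m=6: 430 nm (visible); m=7: 368 nm (UV).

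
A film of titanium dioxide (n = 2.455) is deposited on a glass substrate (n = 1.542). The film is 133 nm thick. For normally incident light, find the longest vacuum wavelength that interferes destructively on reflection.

At the upper boundary (n = 1.0 to n = 2.455) the reflected ray undergoes a half-wave phase shift.
Bottom surface (2.455 → 1.542): reflection off a lower-index medium gives no phase shift.
The two reflections differ by half a wavelength.
So the condition for destructive reflection is 2 n t = m λ.
λ = 2 n t / m. The longest wavelength is m = 1: λ = 2 × 2.455 × 133 / 1.00 = 653 nm.

653 nm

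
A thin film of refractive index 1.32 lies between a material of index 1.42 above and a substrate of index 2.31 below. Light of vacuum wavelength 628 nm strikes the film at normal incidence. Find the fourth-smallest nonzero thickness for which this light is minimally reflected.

Top surface (1.42 → 1.32): reflection off a lower-index medium gives no phase shift.
At the lower boundary (n = 1.32 to n = 2.31) the reflected ray undergoes a half-wave phase shift.
The two reflections differ by half a wavelength.
For weak reflection here: 2 n t = m λ.
The fourth-smallest nonzero thickness corresponds to m = 4: t = m λ / (2 n) = 4.00 × 628 / (2 × 1.32) = 952 nm.

952 nm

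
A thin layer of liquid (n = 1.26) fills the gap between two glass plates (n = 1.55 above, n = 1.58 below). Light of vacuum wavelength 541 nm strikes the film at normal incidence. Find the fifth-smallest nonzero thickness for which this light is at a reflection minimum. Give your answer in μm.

1.07 μm

At the upper boundary (n = 1.55 to n = 1.26) the reflected ray undergoes no phase shift.
Ray reflecting at the bottom interface goes from n = 1.26 toward n = 1.58: a half-wave phase shift.
Net: one phase inversion between the two reflected rays.
With one net inversion, destructive interference in reflection requires 2 n t = m λ.
The fifth-smallest nonzero thickness corresponds to m = 5: t = m λ / (2 n) = 5.00 × 541 / (2 × 1.26) = 1073 nm.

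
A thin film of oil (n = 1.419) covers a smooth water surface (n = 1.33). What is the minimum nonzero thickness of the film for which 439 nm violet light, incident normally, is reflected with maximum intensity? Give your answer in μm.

0.0773 μm

Ray reflecting at the top interface goes from n = 1.0 toward n = 1.419: a half-wave phase shift.
Bottom surface (1.419 → 1.33): reflection off a lower-index medium gives no phase shift.
Net: one phase inversion between the two reflected rays.
With one net inversion, constructive interference in reflection requires 2 n t = (m + ½) λ.
Minimum at m = 0: t = λ / (4 n) = 439 / (4 × 1.419) = 77.3 nm.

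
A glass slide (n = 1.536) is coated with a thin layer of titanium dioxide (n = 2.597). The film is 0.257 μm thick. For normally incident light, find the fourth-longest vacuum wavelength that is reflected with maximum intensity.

At the upper boundary (n = 1.0 to n = 2.597) the reflected ray undergoes a half-wave phase shift.
Bottom surface (2.597 → 1.536): reflection off a lower-index medium gives no phase shift.
Exactly one π shift → a net half-wave offset.
For strong reflection here: 2 n t = (m + ½) λ.
λ = 2 n t / (m + ½). The fourth-longest wavelength is m = 3: λ = 2 × 2.597 × 257 / 3.50 = 381 nm.

381 nm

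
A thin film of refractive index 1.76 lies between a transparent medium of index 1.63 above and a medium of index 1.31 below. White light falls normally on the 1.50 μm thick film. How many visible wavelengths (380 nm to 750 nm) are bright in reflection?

Ray reflecting at the top interface goes from n = 1.63 toward n = 1.76: a half-wave phase shift.
At the lower boundary (n = 1.76 to n = 1.31) the reflected ray undergoes no phase shift.
Exactly one π shift → a net half-wave offset.
For strong reflection here: 2 n t = (m + ½) λ.
λ = 2 n t / (m + ½) = 5280 / (m + ½) nm.
m=6: 812 nm (IR); m=7: 704 nm (visible); m=8: 621 nm (visible); m=9: 556 nm (visible); m=10: 503 nm (visible); m=11: 459 nm (visible); m=12: 422 nm (visible); m=13: 391 nm (visible); m=14: 364 nm (UV).

7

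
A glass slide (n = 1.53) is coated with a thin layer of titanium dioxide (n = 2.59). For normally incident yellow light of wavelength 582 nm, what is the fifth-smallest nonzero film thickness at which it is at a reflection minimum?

Ray reflecting at the top interface goes from n = 1.0 toward n = 2.59: a half-wave phase shift.
Ray reflecting at the bottom interface goes from n = 2.59 toward n = 1.53: no phase shift.
Exactly one π shift → a net half-wave offset.
For dark reflection here: 2 n t = m λ.
The fifth-smallest nonzero thickness corresponds to m = 5: t = m λ / (2 n) = 5.00 × 582 / (2 × 2.59) = 562 nm.

562 nm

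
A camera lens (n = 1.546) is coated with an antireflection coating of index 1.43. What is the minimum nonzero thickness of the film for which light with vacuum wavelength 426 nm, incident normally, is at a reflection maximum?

Top surface (1.0 → 1.43): reflection off a higher-index medium gives a half-wave phase shift.
At the lower boundary (n = 1.43 to n = 1.546) the reflected ray undergoes a half-wave phase shift.
Zero or two π shifts → no net half-wave offset.
So the condition for constructive reflection is 2 n t = m λ.
Minimum nonzero at m = 1: t = λ / (2 n) = 426 / (2 × 1.43) = 149 nm.

149 nm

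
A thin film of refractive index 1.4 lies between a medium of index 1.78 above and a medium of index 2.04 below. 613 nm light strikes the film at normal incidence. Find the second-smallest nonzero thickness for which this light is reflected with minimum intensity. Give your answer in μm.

0.438 μm

Ray reflecting at the top interface goes from n = 1.78 toward n = 1.4: no phase shift.
Ray reflecting at the bottom interface goes from n = 1.4 toward n = 2.04: a half-wave phase shift.
The two reflections differ by half a wavelength.
With one net inversion, destructive interference in reflection requires 2 n t = m λ.
The second-smallest nonzero thickness corresponds to m = 2: t = m λ / (2 n) = 2.00 × 613 / (2 × 1.4) = 438 nm.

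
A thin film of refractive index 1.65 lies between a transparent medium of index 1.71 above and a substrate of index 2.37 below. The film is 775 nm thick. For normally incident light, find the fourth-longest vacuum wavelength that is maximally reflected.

At the upper boundary (n = 1.71 to n = 1.65) the reflected ray undergoes no phase shift.
Ray reflecting at the bottom interface goes from n = 1.65 toward n = 2.37: a half-wave phase shift.
Net: one phase inversion between the two reflected rays.
With one net inversion, constructive interference in reflection requires 2 n t = (m + ½) λ.
λ = 2 n t / (m + ½). The fourth-longest wavelength is m = 3: λ = 2 × 1.65 × 775 / 3.50 = 731 nm.

731 nm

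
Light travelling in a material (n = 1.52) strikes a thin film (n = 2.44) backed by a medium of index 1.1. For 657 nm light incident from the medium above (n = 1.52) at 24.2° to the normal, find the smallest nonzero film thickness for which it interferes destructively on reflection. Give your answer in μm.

0.139 μm

At the upper boundary (n = 1.52 to n = 2.44) the reflected ray undergoes a half-wave phase shift.
Bottom surface (2.44 → 1.1): reflection off a lower-index medium gives no phase shift.
Exactly one π shift → a net half-wave offset.
For weak reflection here: 2 n t cos θ_r = m λ.
Snell's law: 1.52 sin 24.2° = 2.44 sin θ_r → sin θ_r = 0.255, cos θ_r = 0.967.
Minimum nonzero at m = 1: t = λ / (2 n cos θ_r) = 657 / (2 × 2.44 × 0.967) = 139 nm.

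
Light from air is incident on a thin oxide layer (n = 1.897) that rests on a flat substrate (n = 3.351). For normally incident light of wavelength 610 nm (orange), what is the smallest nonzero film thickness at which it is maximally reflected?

161 nm

Top surface (1.0 → 1.897): reflection off a higher-index medium gives a half-wave phase shift.
Ray reflecting at the bottom interface goes from n = 1.897 toward n = 3.351: a half-wave phase shift.
Net: no relative phase inversion (both shifts match).
So the condition for constructive reflection is 2 n t = m λ.
The smallest nonzero thickness corresponds to m = 1: t = m λ / (2 n) = 1.00 × 610 / (2 × 1.897) = 161 nm.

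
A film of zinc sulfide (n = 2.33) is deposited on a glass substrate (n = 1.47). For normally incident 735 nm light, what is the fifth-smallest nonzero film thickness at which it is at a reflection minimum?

Top surface (1.0 → 2.33): reflection off a higher-index medium gives a half-wave phase shift.
Bottom surface (2.33 → 1.47): reflection off a lower-index medium gives no phase shift.
The two reflections differ by half a wavelength.
With one net inversion, destructive interference in reflection requires 2 n t = m λ.
The fifth-smallest nonzero thickness corresponds to m = 5: t = m λ / (2 n) = 5.00 × 735 / (2 × 2.33) = 789 nm.

789 nm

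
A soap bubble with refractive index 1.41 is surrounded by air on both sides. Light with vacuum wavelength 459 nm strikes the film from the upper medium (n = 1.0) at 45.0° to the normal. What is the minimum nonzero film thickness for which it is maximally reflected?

94.1 nm

At the upper boundary (n = 1.0 to n = 1.41) the reflected ray undergoes a half-wave phase shift.
Ray reflecting at the bottom interface goes from n = 1.41 toward n = 1.0: no phase shift.
The two reflections differ by half a wavelength.
So the condition for constructive reflection is 2 n t cos θ_r = (m + ½) λ.
Snell's law: 1.0 sin 45.0° = 1.41 sin θ_r → sin θ_r = 0.501, cos θ_r = 0.865.
Minimum at m = 0: t = λ / (4 n cos θ_r) = 459 / (4 × 1.41 × 0.865) = 94.1 nm.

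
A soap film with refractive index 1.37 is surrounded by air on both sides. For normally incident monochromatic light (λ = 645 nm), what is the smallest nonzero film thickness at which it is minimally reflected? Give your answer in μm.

0.235 μm

Ray reflecting at the top interface goes from n = 1.0 toward n = 1.37: a half-wave phase shift.
At the lower boundary (n = 1.37 to n = 1.0) the reflected ray undergoes no phase shift.
Exactly one π shift → a net half-wave offset.
So the condition for destructive reflection is 2 n t = m λ.
The smallest nonzero thickness corresponds to m = 1: t = m λ / (2 n) = 1.00 × 645 / (2 × 1.37) = 235 nm.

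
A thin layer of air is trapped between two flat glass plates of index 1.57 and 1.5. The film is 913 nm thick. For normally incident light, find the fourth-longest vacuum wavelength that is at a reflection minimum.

457 nm

At the upper boundary (n = 1.57 to n = 1.0) the reflected ray undergoes no phase shift.
Bottom surface (1.0 → 1.5): reflection off a higher-index medium gives a half-wave phase shift.
Exactly one π shift → a net half-wave offset.
With one net inversion, destructive interference in reflection requires 2 n t = m λ.
λ = 2 n t / m. The fourth-longest wavelength is m = 4: λ = 2 × 1.0 × 913 / 4.00 = 457 nm.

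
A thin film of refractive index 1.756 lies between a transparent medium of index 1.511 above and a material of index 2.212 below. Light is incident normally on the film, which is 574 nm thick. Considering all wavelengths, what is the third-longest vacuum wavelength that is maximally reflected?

672 nm

At the upper boundary (n = 1.511 to n = 1.756) the reflected ray undergoes a half-wave phase shift.
Bottom surface (1.756 → 2.212): reflection off a higher-index medium gives a half-wave phase shift.
Zero or two π shifts → no net half-wave offset.
With no net inversion, constructive interference in reflection requires 2 n t = m λ.
λ = 2 n t / m. The third-longest wavelength is m = 3: λ = 2 × 1.756 × 574 / 3.00 = 672 nm.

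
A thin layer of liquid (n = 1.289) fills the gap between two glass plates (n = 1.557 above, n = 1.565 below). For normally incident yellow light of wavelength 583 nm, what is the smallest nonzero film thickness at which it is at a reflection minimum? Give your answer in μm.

0.226 μm

At the upper boundary (n = 1.557 to n = 1.289) the reflected ray undergoes no phase shift.
Bottom surface (1.289 → 1.565): reflection off a higher-index medium gives a half-wave phase shift.
The two reflections differ by half a wavelength.
For dark reflection here: 2 n t = m λ.
The smallest nonzero thickness corresponds to m = 1: t = m λ / (2 n) = 1.00 × 583 / (2 × 1.289) = 226 nm.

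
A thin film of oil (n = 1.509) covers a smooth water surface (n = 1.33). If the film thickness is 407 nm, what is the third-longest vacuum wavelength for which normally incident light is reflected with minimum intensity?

At the upper boundary (n = 1.0 to n = 1.509) the reflected ray undergoes a half-wave phase shift.
Ray reflecting at the bottom interface goes from n = 1.509 toward n = 1.33: no phase shift.
The two reflections differ by half a wavelength.
For weak reflection here: 2 n t = m λ.
λ = 2 n t / m. The third-longest wavelength is m = 3: λ = 2 × 1.509 × 407 / 3.00 = 409 nm.

409 nm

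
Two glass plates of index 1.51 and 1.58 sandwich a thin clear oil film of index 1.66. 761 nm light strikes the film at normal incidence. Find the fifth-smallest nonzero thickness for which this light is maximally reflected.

At the upper boundary (n = 1.51 to n = 1.66) the reflected ray undergoes a half-wave phase shift.
At the lower boundary (n = 1.66 to n = 1.58) the reflected ray undergoes no phase shift.
Exactly one π shift → a net half-wave offset.
With one net inversion, constructive interference in reflection requires 2 n t = (m + ½) λ.
The fifth-smallest nonzero thickness corresponds to m = 4: t = (m + ½) λ / (2 n) = 4.50 × 761 / (2 × 1.66) = 1031 nm.

1031 nm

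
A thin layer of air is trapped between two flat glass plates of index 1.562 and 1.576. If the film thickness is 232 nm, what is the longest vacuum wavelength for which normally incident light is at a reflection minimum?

464 nm

Ray reflecting at the top interface goes from n = 1.562 toward n = 1.0: no phase shift.
At the lower boundary (n = 1.0 to n = 1.576) the reflected ray undergoes a half-wave phase shift.
Net: one phase inversion between the two reflected rays.
With one net inversion, destructive interference in reflection requires 2 n t = m λ.
λ = 2 n t / m. The longest wavelength is m = 1: λ = 2 × 1.0 × 232 / 1.00 = 464 nm.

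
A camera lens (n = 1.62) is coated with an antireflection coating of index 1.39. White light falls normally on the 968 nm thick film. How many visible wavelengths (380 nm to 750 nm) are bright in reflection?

4

Ray reflecting at the top interface goes from n = 1.0 toward n = 1.39: a half-wave phase shift.
Ray reflecting at the bottom interface goes from n = 1.39 toward n = 1.62: a half-wave phase shift.
Zero or two π shifts → no net half-wave offset.
With no net inversion, constructive interference in reflection requires 2 n t = m λ.
λ = 2 n t / m = 2691 / m nm.
m=3: 897 nm (IR); m=4: 673 nm (visible); m=5: 538 nm (visible); m=6: 449 nm (visible); m=7: 384 nm (visible); m=8: 336 nm (UV).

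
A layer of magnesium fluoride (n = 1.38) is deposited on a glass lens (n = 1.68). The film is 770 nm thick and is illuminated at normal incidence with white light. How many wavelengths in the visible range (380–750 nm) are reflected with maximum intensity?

3

Top surface (1.0 → 1.38): reflection off a higher-index medium gives a half-wave phase shift.
Ray reflecting at the bottom interface goes from n = 1.38 toward n = 1.68: a half-wave phase shift.
Zero or two π shifts → no net half-wave offset.
So the condition for constructive reflection is 2 n t = m λ.
λ = 2 n t / m = 2125 / m nm.
m=2: 1063 nm (IR); m=3: 708 nm (visible); m=4: 531 nm (visible); m=5: 425 nm (visible); m=6: 354 nm (UV).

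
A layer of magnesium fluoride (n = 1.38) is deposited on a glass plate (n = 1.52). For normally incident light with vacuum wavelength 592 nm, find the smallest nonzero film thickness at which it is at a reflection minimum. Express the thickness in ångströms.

At the upper boundary (n = 1.0 to n = 1.38) the reflected ray undergoes a half-wave phase shift.
At the lower boundary (n = 1.38 to n = 1.52) the reflected ray undergoes a half-wave phase shift.
Net: no relative phase inversion (both shifts match).
With no net inversion, destructive interference in reflection requires 2 n t = (m + ½) λ.
Minimum at m = 0: t = λ / (4 n) = 592 / (4 × 1.38) = 107 nm.

1072 Å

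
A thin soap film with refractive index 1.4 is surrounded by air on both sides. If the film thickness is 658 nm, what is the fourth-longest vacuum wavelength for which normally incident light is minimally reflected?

Top surface (1.0 → 1.4): reflection off a higher-index medium gives a half-wave phase shift.
Ray reflecting at the bottom interface goes from n = 1.4 toward n = 1.0: no phase shift.
The two reflections differ by half a wavelength.
With one net inversion, destructive interference in reflection requires 2 n t = m λ.
λ = 2 n t / m. The fourth-longest wavelength is m = 4: λ = 2 × 1.4 × 658 / 4.00 = 461 nm.

461 nm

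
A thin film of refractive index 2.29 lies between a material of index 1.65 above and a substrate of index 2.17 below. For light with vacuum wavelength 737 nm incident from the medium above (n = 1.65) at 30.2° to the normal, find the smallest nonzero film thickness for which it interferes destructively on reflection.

173 nm

Top surface (1.65 → 2.29): reflection off a higher-index medium gives a half-wave phase shift.
At the lower boundary (n = 2.29 to n = 2.17) the reflected ray undergoes no phase shift.
Net: one phase inversion between the two reflected rays.
With one net inversion, destructive interference in reflection requires 2 n t cos θ_r = m λ.
Snell's law: 1.65 sin 30.2° = 2.29 sin θ_r → sin θ_r = 0.362, cos θ_r = 0.932.
Minimum nonzero at m = 1: t = λ / (2 n cos θ_r) = 737 / (2 × 2.29 × 0.932) = 173 nm.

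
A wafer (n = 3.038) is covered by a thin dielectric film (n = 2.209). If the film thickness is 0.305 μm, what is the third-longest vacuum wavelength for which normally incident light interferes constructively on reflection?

Ray reflecting at the top interface goes from n = 1.0 toward n = 2.209: a half-wave phase shift.
Ray reflecting at the bottom interface goes from n = 2.209 toward n = 3.038: a half-wave phase shift.
Net: no relative phase inversion (both shifts match).
So the condition for constructive reflection is 2 n t = m λ.
λ = 2 n t / m. The third-longest wavelength is m = 3: λ = 2 × 2.209 × 305 / 3.00 = 449 nm.

449 nm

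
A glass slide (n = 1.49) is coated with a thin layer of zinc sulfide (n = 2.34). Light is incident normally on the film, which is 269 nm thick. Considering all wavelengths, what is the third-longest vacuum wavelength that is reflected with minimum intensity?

Ray reflecting at the top interface goes from n = 1.0 toward n = 2.34: a half-wave phase shift.
Bottom surface (2.34 → 1.49): reflection off a lower-index medium gives no phase shift.
The two reflections differ by half a wavelength.
With one net inversion, destructive interference in reflection requires 2 n t = m λ.
λ = 2 n t / m. The third-longest wavelength is m = 3: λ = 2 × 2.34 × 269 / 3.00 = 420 nm.

420 nm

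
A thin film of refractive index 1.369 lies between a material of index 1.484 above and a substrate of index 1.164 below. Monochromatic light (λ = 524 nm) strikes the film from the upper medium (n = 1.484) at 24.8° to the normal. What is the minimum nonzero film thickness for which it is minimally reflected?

107 nm

Top surface (1.484 → 1.369): reflection off a lower-index medium gives no phase shift.
Ray reflecting at the bottom interface goes from n = 1.369 toward n = 1.164: no phase shift.
Net: no relative phase inversion (both shifts match).
So the condition for destructive reflection is 2 n t cos θ_r = (m + ½) λ.
Snell's law: 1.484 sin 24.8° = 1.369 sin θ_r → sin θ_r = 0.455, cos θ_r = 0.891.
Minimum at m = 0: t = λ / (4 n cos θ_r) = 524 / (4 × 1.369 × 0.891) = 107 nm.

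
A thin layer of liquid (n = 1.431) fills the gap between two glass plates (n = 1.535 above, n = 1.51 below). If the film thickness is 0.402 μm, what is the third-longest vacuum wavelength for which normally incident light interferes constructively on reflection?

460 nm

Ray reflecting at the top interface goes from n = 1.535 toward n = 1.431: no phase shift.
Ray reflecting at the bottom interface goes from n = 1.431 toward n = 1.51: a half-wave phase shift.
Exactly one π shift → a net half-wave offset.
So the condition for constructive reflection is 2 n t = (m + ½) λ.
λ = 2 n t / (m + ½). The third-longest wavelength is m = 2: λ = 2 × 1.431 × 402 / 2.50 = 460 nm.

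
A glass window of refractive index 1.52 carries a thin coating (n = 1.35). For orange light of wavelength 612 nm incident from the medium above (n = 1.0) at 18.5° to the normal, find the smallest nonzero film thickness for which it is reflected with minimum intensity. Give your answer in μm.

Top surface (1.0 → 1.35): reflection off a higher-index medium gives a half-wave phase shift.
Ray reflecting at the bottom interface goes from n = 1.35 toward n = 1.52: a half-wave phase shift.
The two reflections carry the same phase change, so no net offset.
For minimum reflection here: 2 n t cos θ_r = (m + ½) λ.
Snell's law: 1.0 sin 18.5° = 1.35 sin θ_r → sin θ_r = 0.235, cos θ_r = 0.972.
Minimum at m = 0: t = λ / (4 n cos θ_r) = 612 / (4 × 1.35 × 0.972) = 117 nm.

0.117 μm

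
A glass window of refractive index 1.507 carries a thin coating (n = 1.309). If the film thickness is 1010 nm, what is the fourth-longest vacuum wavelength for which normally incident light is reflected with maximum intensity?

661 nm

Ray reflecting at the top interface goes from n = 1.0 toward n = 1.309: a half-wave phase shift.
Bottom surface (1.309 → 1.507): reflection off a higher-index medium gives a half-wave phase shift.
The two reflections carry the same phase change, so no net offset.
For strong reflection here: 2 n t = m λ.
λ = 2 n t / m. The fourth-longest wavelength is m = 4: λ = 2 × 1.309 × 1010 / 4.00 = 661 nm.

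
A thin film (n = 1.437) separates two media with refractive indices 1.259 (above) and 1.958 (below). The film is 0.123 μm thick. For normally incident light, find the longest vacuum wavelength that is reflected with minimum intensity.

707 nm

Ray reflecting at the top interface goes from n = 1.259 toward n = 1.437: a half-wave phase shift.
Bottom surface (1.437 → 1.958): reflection off a higher-index medium gives a half-wave phase shift.
Net: no relative phase inversion (both shifts match).
So the condition for destructive reflection is 2 n t = (m + ½) λ.
λ = 2 n t / (m + ½). The longest wavelength is m = 0: λ = 2 × 1.437 × 123 / 0.500 = 707 nm.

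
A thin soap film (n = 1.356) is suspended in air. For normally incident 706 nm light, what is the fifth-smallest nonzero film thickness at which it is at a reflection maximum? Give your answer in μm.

Ray reflecting at the top interface goes from n = 1.0 toward n = 1.356: a half-wave phase shift.
Ray reflecting at the bottom interface goes from n = 1.356 toward n = 1.0: no phase shift.
Net: one phase inversion between the two reflected rays.
With one net inversion, constructive interference in reflection requires 2 n t = (m + ½) λ.
The fifth-smallest nonzero thickness corresponds to m = 4: t = (m + ½) λ / (2 n) = 4.50 × 706 / (2 × 1.356) = 1171 nm.

1.17 μm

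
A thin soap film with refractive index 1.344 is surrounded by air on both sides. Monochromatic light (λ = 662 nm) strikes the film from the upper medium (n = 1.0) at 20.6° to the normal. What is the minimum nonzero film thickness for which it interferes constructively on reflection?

128 nm

Top surface (1.0 → 1.344): reflection off a higher-index medium gives a half-wave phase shift.
Ray reflecting at the bottom interface goes from n = 1.344 toward n = 1.0: no phase shift.
The two reflections differ by half a wavelength.
With one net inversion, constructive interference in reflection requires 2 n t cos θ_r = (m + ½) λ.
Snell's law: 1.0 sin 20.6° = 1.344 sin θ_r → sin θ_r = 0.262, cos θ_r = 0.965.
Minimum at m = 0: t = λ / (4 n cos θ_r) = 662 / (4 × 1.344 × 0.965) = 128 nm.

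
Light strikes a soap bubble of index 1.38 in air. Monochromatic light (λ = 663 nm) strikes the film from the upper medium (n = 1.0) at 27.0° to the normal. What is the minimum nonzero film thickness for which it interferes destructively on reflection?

254 nm

At the upper boundary (n = 1.0 to n = 1.38) the reflected ray undergoes a half-wave phase shift.
Ray reflecting at the bottom interface goes from n = 1.38 toward n = 1.0: no phase shift.
The two reflections differ by half a wavelength.
With one net inversion, destructive interference in reflection requires 2 n t cos θ_r = m λ.
Snell's law: 1.0 sin 27.0° = 1.38 sin θ_r → sin θ_r = 0.329, cos θ_r = 0.944.
Minimum nonzero at m = 1: t = λ / (2 n cos θ_r) = 663 / (2 × 1.38 × 0.944) = 254 nm.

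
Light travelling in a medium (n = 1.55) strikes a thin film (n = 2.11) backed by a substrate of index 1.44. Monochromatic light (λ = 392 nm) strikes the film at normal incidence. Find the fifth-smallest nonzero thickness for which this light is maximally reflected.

Ray reflecting at the top interface goes from n = 1.55 toward n = 2.11: a half-wave phase shift.
Bottom surface (2.11 → 1.44): reflection off a lower-index medium gives no phase shift.
The two reflections differ by half a wavelength.
For strong reflection here: 2 n t = (m + ½) λ.
The fifth-smallest nonzero thickness corresponds to m = 4: t = (m + ½) λ / (2 n) = 4.50 × 392 / (2 × 2.11) = 418 nm.

418 nm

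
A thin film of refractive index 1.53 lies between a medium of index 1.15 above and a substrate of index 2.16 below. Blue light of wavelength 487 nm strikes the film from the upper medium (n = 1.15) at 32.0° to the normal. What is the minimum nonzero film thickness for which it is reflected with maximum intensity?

At the upper boundary (n = 1.15 to n = 1.53) the reflected ray undergoes a half-wave phase shift.
At the lower boundary (n = 1.53 to n = 2.16) the reflected ray undergoes a half-wave phase shift.
Zero or two π shifts → no net half-wave offset.
With no net inversion, constructive interference in reflection requires 2 n t cos θ_r = m λ.
Snell's law: 1.15 sin 32.0° = 1.53 sin θ_r → sin θ_r = 0.398, cos θ_r = 0.917.
Minimum nonzero at m = 1: t = λ / (2 n cos θ_r) = 487 / (2 × 1.53 × 0.917) = 174 nm.

174 nm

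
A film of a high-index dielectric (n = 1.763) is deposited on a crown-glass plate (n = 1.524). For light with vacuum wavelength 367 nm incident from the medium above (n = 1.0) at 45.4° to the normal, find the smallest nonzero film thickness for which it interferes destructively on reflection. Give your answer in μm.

0.114 μm

Ray reflecting at the top interface goes from n = 1.0 toward n = 1.763: a half-wave phase shift.
Bottom surface (1.763 → 1.524): reflection off a lower-index medium gives no phase shift.
Net: one phase inversion between the two reflected rays.
So the condition for destructive reflection is 2 n t cos θ_r = m λ.
Snell's law: 1.0 sin 45.4° = 1.763 sin θ_r → sin θ_r = 0.404, cos θ_r = 0.915.
Minimum nonzero at m = 1: t = λ / (2 n cos θ_r) = 367 / (2 × 1.763 × 0.915) = 114 nm.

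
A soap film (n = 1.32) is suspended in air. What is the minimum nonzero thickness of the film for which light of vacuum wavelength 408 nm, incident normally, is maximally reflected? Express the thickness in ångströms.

Ray reflecting at the top interface goes from n = 1.0 toward n = 1.32: a half-wave phase shift.
Bottom surface (1.32 → 1.0): reflection off a lower-index medium gives no phase shift.
Net: one phase inversion between the two reflected rays.
For strong reflection here: 2 n t = (m + ½) λ.
Minimum at m = 0: t = λ / (4 n) = 408 / (4 × 1.32) = 77.3 nm.

773 Å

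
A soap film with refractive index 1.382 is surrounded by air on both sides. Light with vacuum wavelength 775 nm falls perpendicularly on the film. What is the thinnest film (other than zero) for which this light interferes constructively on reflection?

140 nm

At the upper boundary (n = 1.0 to n = 1.382) the reflected ray undergoes a half-wave phase shift.
At the lower boundary (n = 1.382 to n = 1.0) the reflected ray undergoes no phase shift.
The two reflections differ by half a wavelength.
With one net inversion, constructive interference in reflection requires 2 n t = (m + ½) λ.
Minimum at m = 0: t = λ / (4 n) = 775 / (4 × 1.382) = 140 nm.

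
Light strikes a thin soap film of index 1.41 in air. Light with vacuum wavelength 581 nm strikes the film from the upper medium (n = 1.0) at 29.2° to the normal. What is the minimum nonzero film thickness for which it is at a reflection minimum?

Ray reflecting at the top interface goes from n = 1.0 toward n = 1.41: a half-wave phase shift.
At the lower boundary (n = 1.41 to n = 1.0) the reflected ray undergoes no phase shift.
Exactly one π shift → a net half-wave offset.
With one net inversion, destructive interference in reflection requires 2 n t cos θ_r = m λ.
Snell's law: 1.0 sin 29.2° = 1.41 sin θ_r → sin θ_r = 0.346, cos θ_r = 0.938.
Minimum nonzero at m = 1: t = λ / (2 n cos θ_r) = 581 / (2 × 1.41 × 0.938) = 220 nm.

220 nm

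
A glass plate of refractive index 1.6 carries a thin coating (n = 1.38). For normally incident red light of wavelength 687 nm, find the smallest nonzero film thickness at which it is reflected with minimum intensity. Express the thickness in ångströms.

Top surface (1.0 → 1.38): reflection off a higher-index medium gives a half-wave phase shift.
Bottom surface (1.38 → 1.6): reflection off a higher-index medium gives a half-wave phase shift.
Zero or two π shifts → no net half-wave offset.
For dark reflection here: 2 n t = (m + ½) λ.
Minimum at m = 0: t = λ / (4 n) = 687 / (4 × 1.38) = 124 nm.

1245 Å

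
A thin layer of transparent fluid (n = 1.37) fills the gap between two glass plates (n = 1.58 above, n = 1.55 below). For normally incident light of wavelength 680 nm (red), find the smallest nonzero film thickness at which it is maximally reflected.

124 nm

At the upper boundary (n = 1.58 to n = 1.37) the reflected ray undergoes no phase shift.
At the lower boundary (n = 1.37 to n = 1.55) the reflected ray undergoes a half-wave phase shift.
Exactly one π shift → a net half-wave offset.
With one net inversion, constructive interference in reflection requires 2 n t = (m + ½) λ.
Minimum at m = 0: t = λ / (4 n) = 680 / (4 × 1.37) = 124 nm.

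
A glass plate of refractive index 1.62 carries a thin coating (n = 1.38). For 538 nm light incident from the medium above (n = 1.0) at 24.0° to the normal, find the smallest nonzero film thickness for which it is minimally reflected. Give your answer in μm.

Ray reflecting at the top interface goes from n = 1.0 toward n = 1.38: a half-wave phase shift.
Bottom surface (1.38 → 1.62): reflection off a higher-index medium gives a half-wave phase shift.
The two reflections carry the same phase change, so no net offset.
With no net inversion, destructive interference in reflection requires 2 n t cos θ_r = (m + ½) λ.
Snell's law: 1.0 sin 24.0° = 1.38 sin θ_r → sin θ_r = 0.295, cos θ_r = 0.956.
Minimum at m = 0: t = λ / (4 n cos θ_r) = 538 / (4 × 1.38 × 0.956) = 102 nm.

0.102 μm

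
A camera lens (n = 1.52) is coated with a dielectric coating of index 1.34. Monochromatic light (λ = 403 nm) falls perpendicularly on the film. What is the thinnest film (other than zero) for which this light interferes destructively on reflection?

75.2 nm

At the upper boundary (n = 1.0 to n = 1.34) the reflected ray undergoes a half-wave phase shift.
At the lower boundary (n = 1.34 to n = 1.52) the reflected ray undergoes a half-wave phase shift.
Net: no relative phase inversion (both shifts match).
For dark reflection here: 2 n t = (m + ½) λ.
Minimum at m = 0: t = λ / (4 n) = 403 / (4 × 1.34) = 75.2 nm.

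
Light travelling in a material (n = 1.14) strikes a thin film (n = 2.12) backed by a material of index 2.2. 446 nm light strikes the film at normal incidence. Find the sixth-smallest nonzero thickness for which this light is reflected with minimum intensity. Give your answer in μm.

0.579 μm

At the upper boundary (n = 1.14 to n = 2.12) the reflected ray undergoes a half-wave phase shift.
Ray reflecting at the bottom interface goes from n = 2.12 toward n = 2.2: a half-wave phase shift.
The two reflections carry the same phase change, so no net offset.
So the condition for destructive reflection is 2 n t = (m + ½) λ.
The sixth-smallest nonzero thickness corresponds to m = 5: t = (m + ½) λ / (2 n) = 5.50 × 446 / (2 × 2.12) = 579 nm.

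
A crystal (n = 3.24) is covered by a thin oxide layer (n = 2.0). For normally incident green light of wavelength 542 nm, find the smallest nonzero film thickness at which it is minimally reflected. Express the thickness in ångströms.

678 Å

Top surface (1.0 → 2.0): reflection off a higher-index medium gives a half-wave phase shift.
Bottom surface (2.0 → 3.24): reflection off a higher-index medium gives a half-wave phase shift.
Zero or two π shifts → no net half-wave offset.
So the condition for destructive reflection is 2 n t = (m + ½) λ.
Minimum at m = 0: t = λ / (4 n) = 542 / (4 × 2.0) = 67.8 nm.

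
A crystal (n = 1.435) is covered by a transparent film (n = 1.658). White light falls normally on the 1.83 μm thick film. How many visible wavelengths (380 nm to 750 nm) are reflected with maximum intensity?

Ray reflecting at the top interface goes from n = 1.0 toward n = 1.658: a half-wave phase shift.
At the lower boundary (n = 1.658 to n = 1.435) the reflected ray undergoes no phase shift.
Net: one phase inversion between the two reflected rays.
With one net inversion, constructive interference in reflection requires 2 n t = (m + ½) λ.
λ = 2 n t / (m + ½) = 6068 / (m + ½) nm.
m=7: 809 nm (IR); m=8: 714 nm (visible); m=9: 639 nm (visible); m=10: 578 nm (visible); m=11: 528 nm (visible); m=12: 485 nm (visible); m=13: 450 nm (visible); m=14: 419 nm (visible); m=15: 392 nm (visible); m=16: 368 nm (UV).

8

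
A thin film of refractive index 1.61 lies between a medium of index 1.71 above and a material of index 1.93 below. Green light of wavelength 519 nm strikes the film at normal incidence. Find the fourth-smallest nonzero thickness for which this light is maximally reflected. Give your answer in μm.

Top surface (1.71 → 1.61): reflection off a lower-index medium gives no phase shift.
Bottom surface (1.61 → 1.93): reflection off a higher-index medium gives a half-wave phase shift.
Net: one phase inversion between the two reflected rays.
For strong reflection here: 2 n t = (m + ½) λ.
The fourth-smallest nonzero thickness corresponds to m = 3: t = (m + ½) λ / (2 n) = 3.50 × 519 / (2 × 1.61) = 564 nm.

0.564 μm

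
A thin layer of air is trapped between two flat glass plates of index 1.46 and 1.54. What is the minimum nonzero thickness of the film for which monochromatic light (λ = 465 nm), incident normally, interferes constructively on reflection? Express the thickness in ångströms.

1163 Å

Ray reflecting at the top interface goes from n = 1.46 toward n = 1.0: no phase shift.
Ray reflecting at the bottom interface goes from n = 1.0 toward n = 1.54: a half-wave phase shift.
Net: one phase inversion between the two reflected rays.
For bright reflection here: 2 n t = (m + ½) λ.
Minimum at m = 0: t = λ / (4 n) = 465 / (4 × 1.0) = 116 nm.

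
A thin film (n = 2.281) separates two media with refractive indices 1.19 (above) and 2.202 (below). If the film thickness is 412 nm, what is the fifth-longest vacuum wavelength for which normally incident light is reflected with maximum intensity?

418 nm

Top surface (1.19 → 2.281): reflection off a higher-index medium gives a half-wave phase shift.
Bottom surface (2.281 → 2.202): reflection off a lower-index medium gives no phase shift.
The two reflections differ by half a wavelength.
With one net inversion, constructive interference in reflection requires 2 n t = (m + ½) λ.
λ = 2 n t / (m + ½). The fifth-longest wavelength is m = 4: λ = 2 × 2.281 × 412 / 4.50 = 418 nm.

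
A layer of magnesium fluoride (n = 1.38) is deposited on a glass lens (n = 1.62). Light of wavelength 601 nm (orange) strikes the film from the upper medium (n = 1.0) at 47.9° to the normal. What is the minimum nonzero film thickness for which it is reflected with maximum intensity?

At the upper boundary (n = 1.0 to n = 1.38) the reflected ray undergoes a half-wave phase shift.
At the lower boundary (n = 1.38 to n = 1.62) the reflected ray undergoes a half-wave phase shift.
Zero or two π shifts → no net half-wave offset.
With no net inversion, constructive interference in reflection requires 2 n t cos θ_r = m λ.
Snell's law: 1.0 sin 47.9° = 1.38 sin θ_r → sin θ_r = 0.538, cos θ_r = 0.843.
Minimum nonzero at m = 1: t = λ / (2 n cos θ_r) = 601 / (2 × 1.38 × 0.843) = 258 nm.

258 nm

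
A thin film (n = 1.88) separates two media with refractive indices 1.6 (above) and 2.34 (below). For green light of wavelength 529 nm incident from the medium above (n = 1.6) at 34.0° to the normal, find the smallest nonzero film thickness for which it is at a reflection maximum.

160 nm

Top surface (1.6 → 1.88): reflection off a higher-index medium gives a half-wave phase shift.
At the lower boundary (n = 1.88 to n = 2.34) the reflected ray undergoes a half-wave phase shift.
Net: no relative phase inversion (both shifts match).
With no net inversion, constructive interference in reflection requires 2 n t cos θ_r = m λ.
Snell's law: 1.6 sin 34.0° = 1.88 sin θ_r → sin θ_r = 0.476, cos θ_r = 0.879.
Minimum nonzero at m = 1: t = λ / (2 n cos θ_r) = 529 / (2 × 1.88 × 0.879) = 160 nm.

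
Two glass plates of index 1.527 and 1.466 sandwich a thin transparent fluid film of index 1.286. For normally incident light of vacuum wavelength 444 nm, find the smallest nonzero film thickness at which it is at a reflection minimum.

Top surface (1.527 → 1.286): reflection off a lower-index medium gives no phase shift.
Bottom surface (1.286 → 1.466): reflection off a higher-index medium gives a half-wave phase shift.
Exactly one π shift → a net half-wave offset.
For dark reflection here: 2 n t = m λ.
Minimum nonzero at m = 1: t = λ / (2 n) = 444 / (2 × 1.286) = 173 nm.

173 nm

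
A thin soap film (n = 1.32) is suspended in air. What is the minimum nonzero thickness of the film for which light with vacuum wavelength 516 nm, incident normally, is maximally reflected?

97.7 nm

Top surface (1.0 → 1.32): reflection off a higher-index medium gives a half-wave phase shift.
At the lower boundary (n = 1.32 to n = 1.0) the reflected ray undergoes no phase shift.
The two reflections differ by half a wavelength.
With one net inversion, constructive interference in reflection requires 2 n t = (m + ½) λ.
Minimum at m = 0: t = λ / (4 n) = 516 / (4 × 1.32) = 97.7 nm.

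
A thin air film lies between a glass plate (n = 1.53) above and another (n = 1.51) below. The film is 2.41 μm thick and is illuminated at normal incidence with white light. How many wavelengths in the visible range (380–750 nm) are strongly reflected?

7

At the upper boundary (n = 1.53 to n = 1.0) the reflected ray undergoes no phase shift.
At the lower boundary (n = 1.0 to n = 1.51) the reflected ray undergoes a half-wave phase shift.
Exactly one π shift → a net half-wave offset.
So the condition for constructive reflection is 2 n t = (m + ½) λ.
λ = 2 n t / (m + ½) = 4820 / (m + ½) nm.
m=5: 876 nm (IR); m=6: 742 nm (visible); m=7: 643 nm (visible); m=8: 567 nm (visible); m=9: 507 nm (visible); m=10: 459 nm (visible); m=11: 419 nm (visible); m=12: 386 nm (visible); m=13: 357 nm (UV).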